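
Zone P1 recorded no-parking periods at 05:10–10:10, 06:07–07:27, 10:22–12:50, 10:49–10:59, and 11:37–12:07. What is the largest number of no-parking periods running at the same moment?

Sweep endpoints in order; track running count of active intervals.
Peak of 2 reached at 06:07.

2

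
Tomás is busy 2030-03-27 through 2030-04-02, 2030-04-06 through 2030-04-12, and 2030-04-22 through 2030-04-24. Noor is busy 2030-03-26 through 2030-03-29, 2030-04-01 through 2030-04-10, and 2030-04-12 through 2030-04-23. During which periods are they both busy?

2030-03-27 through 2030-03-29, 2030-04-01 through 2030-04-02, 2030-04-06 through 2030-04-10, 2030-04-12 through 2030-04-12, 2030-04-22 through 2030-04-23

2030-03-27 through 2030-04-02 meets the second set on 2030-03-27 through 2030-03-29, 2030-04-01 through 2030-04-02.
2030-04-06 through 2030-04-12 meets the second set on 2030-04-06 through 2030-04-10, 2030-04-12 through 2030-04-12.
2030-04-22 through 2030-04-24 meets the second set on 2030-04-22 through 2030-04-23.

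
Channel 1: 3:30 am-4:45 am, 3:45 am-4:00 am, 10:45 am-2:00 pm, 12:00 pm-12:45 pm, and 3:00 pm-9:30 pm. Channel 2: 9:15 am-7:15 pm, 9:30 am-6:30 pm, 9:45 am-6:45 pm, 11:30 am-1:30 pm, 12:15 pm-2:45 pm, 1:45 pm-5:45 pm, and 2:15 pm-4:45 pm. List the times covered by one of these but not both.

First set merges to 3:30 am-4:45 am, 10:45 am-2:00 pm, 3:00 pm-9:30 pm.
Second set merges to 9:15 am-7:15 pm.
A \ B = 3:30 am-4:45 am, 7:15 pm-9:30 pm.
B \ A = 9:15 am-10:45 am, 2:00 pm-3:00 pm.
Union of the two gives the symmetric difference.

3:30 am-4:45 am, 9:15 am-10:45 am, 2:00 pm-3:00 pm, 7:15 pm-9:30 pm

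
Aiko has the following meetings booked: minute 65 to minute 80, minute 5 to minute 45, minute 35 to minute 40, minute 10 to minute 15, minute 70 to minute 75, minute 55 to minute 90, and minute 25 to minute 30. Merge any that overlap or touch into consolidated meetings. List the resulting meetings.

Sort by start: minute 5 to minute 45, minute 10 to minute 15, minute 25 to minute 30, minute 35 to minute 40, minute 55 to minute 90, minute 65 to minute 80, minute 70 to minute 75.
minute 10 to minute 15 overlaps/touches minute 5 to minute 45 → extend to minute 5 to minute 45.
minute 25 to minute 30 overlaps/touches minute 5 to minute 45 → extend to minute 5 to minute 45.
minute 35 to minute 40 overlaps/touches minute 5 to minute 45 → extend to minute 5 to minute 45.
minute 55 to minute 90 is disjoint → start new block.
minute 65 to minute 80 overlaps/touches minute 55 to minute 90 → extend to minute 55 to minute 90.
minute 70 to minute 75 overlaps/touches minute 55 to minute 90 → extend to minute 55 to minute 90.

minute 5 to minute 45, minute 55 to minute 90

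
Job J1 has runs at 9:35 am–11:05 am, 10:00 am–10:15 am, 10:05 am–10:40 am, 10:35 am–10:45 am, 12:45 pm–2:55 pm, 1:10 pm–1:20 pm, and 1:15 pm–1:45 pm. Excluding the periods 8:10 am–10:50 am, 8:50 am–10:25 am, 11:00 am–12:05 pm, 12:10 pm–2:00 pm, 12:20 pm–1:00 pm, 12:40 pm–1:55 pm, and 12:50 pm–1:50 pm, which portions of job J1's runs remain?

10:50 am–11:00 am, 2:00 pm–2:55 pm

Merge the first list: 9:35 am–11:05 am, 12:45 pm–2:55 pm.
Merge the second list: 8:10 am–10:50 am, 11:00 am–12:05 pm, 12:10 pm–2:00 pm.
9:35 am–11:05 am \ B = 10:50 am–11:00 am.
12:45 pm–2:55 pm \ B = 2:00 pm–2:55 pm.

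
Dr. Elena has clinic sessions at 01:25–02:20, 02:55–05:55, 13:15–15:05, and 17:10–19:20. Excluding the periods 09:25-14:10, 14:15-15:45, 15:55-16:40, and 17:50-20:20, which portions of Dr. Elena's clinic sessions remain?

01:25–02:20, 02:55–05:55, 14:10–14:15, 17:10–17:50

01:25–02:20: no B overlap → unchanged.
02:55–05:55: no B overlap → unchanged.
13:15–15:05 minus B → 14:10–14:15.
17:10–19:20 minus B → 17:10–17:50.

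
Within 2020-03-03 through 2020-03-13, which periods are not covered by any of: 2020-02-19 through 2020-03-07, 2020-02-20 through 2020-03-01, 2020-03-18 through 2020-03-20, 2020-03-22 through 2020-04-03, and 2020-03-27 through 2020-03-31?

2020-03-08 through 2020-03-13

The merged coverage is 2020-02-19 through 2020-03-07, 2020-03-18 through 2020-03-20, 2020-03-22 through 2020-04-03.
Complement within 2020-03-03 through 2020-03-13: 2020-03-08 through 2020-03-13.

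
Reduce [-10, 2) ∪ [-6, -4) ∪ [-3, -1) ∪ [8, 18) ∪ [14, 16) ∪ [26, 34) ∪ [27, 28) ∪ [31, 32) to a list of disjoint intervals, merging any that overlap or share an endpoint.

[-6, -4) overlaps/touches [-10, 2) → extend to [-10, 2).
[-3, -1) overlaps/touches [-10, 2) → extend to [-10, 2).
[8, 18) is disjoint → start new block.
[14, 16) overlaps/touches [8, 18) → extend to [8, 18).
[26, 34) is disjoint → start new block.
[27, 28) overlaps/touches [26, 34) → extend to [26, 34).
[31, 32) overlaps/touches [26, 34) → extend to [26, 34).

[-10, 2) ∪ [8, 18) ∪ [26, 34)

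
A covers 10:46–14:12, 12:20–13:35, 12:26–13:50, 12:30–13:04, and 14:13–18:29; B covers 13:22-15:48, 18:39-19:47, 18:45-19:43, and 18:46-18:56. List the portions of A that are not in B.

10:46–13:22, 15:48–18:29

Merge the first list: 10:46–14:12, 14:13–18:29.
Merge the second list: 13:22–15:48, 18:39–19:47.
10:46–14:12 \ B = 10:46–13:22.
14:13–18:29 \ B = 15:48–18:29.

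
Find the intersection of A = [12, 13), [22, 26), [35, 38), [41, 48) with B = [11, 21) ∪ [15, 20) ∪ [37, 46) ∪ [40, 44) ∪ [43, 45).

[12, 13) ∪ [37, 38) ∪ [41, 46)

Second set merges to [11, 21), [37, 46).
[12, 13) overlaps B on [12, 13).
[22, 26) falls entirely outside B.
[35, 38) overlaps B on [37, 38).
[41, 48) overlaps B on [41, 46).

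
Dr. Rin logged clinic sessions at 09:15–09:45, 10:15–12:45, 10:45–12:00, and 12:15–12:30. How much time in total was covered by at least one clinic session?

3 h

Merged: 09:15–09:45, 10:15–12:45.
Lengths: 30 min + 2 h 30 min = 3 h.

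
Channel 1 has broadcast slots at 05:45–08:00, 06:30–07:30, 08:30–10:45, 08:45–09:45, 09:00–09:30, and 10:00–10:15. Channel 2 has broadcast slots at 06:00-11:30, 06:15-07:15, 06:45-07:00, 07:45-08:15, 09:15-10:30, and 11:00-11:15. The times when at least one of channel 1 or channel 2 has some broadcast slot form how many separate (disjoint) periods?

Merge the first list: 05:45–08:00, 08:30–10:45.
Merge the second list: 06:00–11:30.
A ∪ B = 05:45–11:30.
That is 1 disjoint piece.

1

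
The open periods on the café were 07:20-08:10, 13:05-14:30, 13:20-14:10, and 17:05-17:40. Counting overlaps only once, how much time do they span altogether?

2 h 50 min

Merged: 07:20–08:10, 13:05–14:30, 17:05–17:40.
Lengths: 50 min + 1 h 25 min + 35 min = 2 h 50 min.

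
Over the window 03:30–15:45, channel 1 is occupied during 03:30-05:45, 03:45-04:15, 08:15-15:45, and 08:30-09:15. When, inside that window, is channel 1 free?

The merged coverage is 03:30–05:45, 08:15–15:45.
Uncovered inside 03:30–15:45: 05:45–08:15.

05:45–08:15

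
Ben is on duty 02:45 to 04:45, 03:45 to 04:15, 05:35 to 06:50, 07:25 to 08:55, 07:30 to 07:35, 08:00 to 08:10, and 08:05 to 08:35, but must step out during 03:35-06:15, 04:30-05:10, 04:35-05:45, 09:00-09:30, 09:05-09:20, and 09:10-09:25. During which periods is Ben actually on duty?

First set merges to 02:45-04:45, 05:35-06:50, 07:25-08:55.
Second set merges to 03:35-06:15, 09:00-09:30.
02:45-04:45 minus B → 02:45-03:35.
05:35-06:50 minus B → 06:15-06:50.
07:25-08:55: no B overlap → unchanged.

02:45-03:35, 06:15-06:50, 07:25-08:55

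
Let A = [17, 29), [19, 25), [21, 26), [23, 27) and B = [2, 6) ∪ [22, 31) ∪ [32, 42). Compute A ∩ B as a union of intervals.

[22, 29)

Merge the first list: [17, 29).
[17, 29) overlaps B on [22, 29).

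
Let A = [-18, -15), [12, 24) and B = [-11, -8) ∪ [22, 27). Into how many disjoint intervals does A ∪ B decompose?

A ∪ B = [-18, -15), [-11, -8), [12, 27).
That is 3 disjoint pieces.

3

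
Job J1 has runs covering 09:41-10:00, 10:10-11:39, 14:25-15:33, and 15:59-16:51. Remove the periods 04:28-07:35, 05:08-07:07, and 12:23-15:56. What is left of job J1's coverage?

09:41–10:00, 10:10–11:39, 15:59–16:51

B, merged: 04:28–07:35, 12:23–15:56.
09:41–10:00: nothing removed.
10:10–11:39: nothing removed.
14:25–15:33: entirely removed.
15:59–16:51: nothing removed.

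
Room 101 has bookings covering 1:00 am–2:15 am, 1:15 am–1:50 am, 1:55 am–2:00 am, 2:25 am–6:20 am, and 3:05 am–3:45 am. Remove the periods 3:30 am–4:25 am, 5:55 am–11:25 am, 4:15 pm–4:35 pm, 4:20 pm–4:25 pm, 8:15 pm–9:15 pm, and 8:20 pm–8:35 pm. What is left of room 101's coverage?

1:00 am–2:15 am, 2:25 am–3:30 am, 4:25 am–5:55 am

Merge the first list: 1:00 am–2:15 am, 2:25 am–6:20 am.
Merge the second list: 3:30 am–4:25 am, 5:55 am–11:25 am, 4:15 pm–4:35 pm, 8:15 pm–9:15 pm.
1:00 am–2:15 am is untouched.
2:25 am–6:20 am with B removed leaves 2:25 am–3:30 am, 4:25 am–5:55 am.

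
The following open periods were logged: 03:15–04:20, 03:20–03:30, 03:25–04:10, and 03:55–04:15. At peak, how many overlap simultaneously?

3

Sweep endpoints in order; track running count of active intervals.
Peak of 3 reached at 03:25.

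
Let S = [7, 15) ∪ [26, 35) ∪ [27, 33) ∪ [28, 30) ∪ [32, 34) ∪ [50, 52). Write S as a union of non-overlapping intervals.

[26, 35) is disjoint → start new block.
[27, 33) overlaps/touches [26, 35) → extend to [26, 35).
[28, 30) overlaps/touches [26, 35) → extend to [26, 35).
[32, 34) overlaps/touches [26, 35) → extend to [26, 35).
[50, 52) is disjoint → start new block.

[7, 15) ∪ [26, 35) ∪ [50, 52)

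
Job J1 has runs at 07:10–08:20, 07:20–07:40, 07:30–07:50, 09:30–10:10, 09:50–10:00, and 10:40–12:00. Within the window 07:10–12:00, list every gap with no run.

08:20-09:30, 10:10-10:40

The merged coverage is 07:10-08:20, 09:30-10:10, 10:40-12:00.
Complement within 07:10-12:00: 08:20-09:30, 10:10-10:40.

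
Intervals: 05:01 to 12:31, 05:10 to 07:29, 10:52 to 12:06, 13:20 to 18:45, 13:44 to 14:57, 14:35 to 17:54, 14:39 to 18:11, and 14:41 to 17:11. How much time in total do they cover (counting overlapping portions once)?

12 h 55 min

Merged: 05:01–12:31, 13:20–18:45.
Lengths: 7 h 30 min + 5 h 25 min = 12 h 55 min.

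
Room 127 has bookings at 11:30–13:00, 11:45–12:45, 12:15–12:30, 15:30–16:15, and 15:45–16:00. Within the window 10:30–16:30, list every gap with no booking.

Covered (merged): 11:30-13:00, 15:30-16:15.
Complement within 10:30-16:30: 10:30-11:30, 13:00-15:30, 16:15-16:30.

10:30-11:30, 13:00-15:30, 16:15-16:30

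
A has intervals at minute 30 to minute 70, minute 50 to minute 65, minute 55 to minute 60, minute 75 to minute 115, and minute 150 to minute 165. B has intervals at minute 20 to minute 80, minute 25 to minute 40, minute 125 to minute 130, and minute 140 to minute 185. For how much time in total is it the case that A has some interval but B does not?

35 minutes

A, merged: minute 30 to minute 70, minute 75 to minute 115, minute 150 to minute 165.
B, merged: minute 20 to minute 80, minute 125 to minute 130, minute 140 to minute 185.
A \ B = minute 80 to minute 115.
Total: 35 minutes.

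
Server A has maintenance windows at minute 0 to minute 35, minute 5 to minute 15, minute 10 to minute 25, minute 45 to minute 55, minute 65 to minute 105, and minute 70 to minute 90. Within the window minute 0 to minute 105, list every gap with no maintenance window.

minute 35 to minute 45, minute 55 to minute 65

After merging, the occupied span is minute 0 to minute 35, minute 45 to minute 55, minute 65 to minute 105.
Complement within minute 0 to minute 105: minute 35 to minute 45, minute 55 to minute 65.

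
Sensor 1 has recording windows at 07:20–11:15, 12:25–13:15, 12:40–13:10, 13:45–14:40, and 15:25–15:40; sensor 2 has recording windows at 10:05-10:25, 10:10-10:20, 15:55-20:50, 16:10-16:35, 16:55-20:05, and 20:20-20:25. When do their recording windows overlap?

10:05–10:25

A, merged: 07:20–11:15, 12:25–13:15, 13:45–14:40, 15:25–15:40.
B, merged: 10:05–10:25, 15:55–20:50.
07:20–11:15 overlaps B on 10:05–10:25.
12:25–13:15 falls entirely outside B.
13:45–14:40 falls entirely outside B.
15:25–15:40 falls entirely outside B.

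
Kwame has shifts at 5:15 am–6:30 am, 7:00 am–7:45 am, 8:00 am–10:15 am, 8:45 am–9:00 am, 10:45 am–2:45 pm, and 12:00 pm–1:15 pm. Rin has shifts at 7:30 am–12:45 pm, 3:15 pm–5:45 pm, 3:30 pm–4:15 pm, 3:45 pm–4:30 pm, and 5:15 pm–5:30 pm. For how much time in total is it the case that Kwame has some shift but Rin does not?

3 h 45 min

A, merged: 5:15 am–6:30 am, 7:00 am–7:45 am, 8:00 am–10:15 am, 10:45 am–2:45 pm.
B, merged: 7:30 am–12:45 pm, 3:15 pm–5:45 pm.
A \ B = 5:15 am–6:30 am, 7:00 am–7:30 am, 12:45 pm–2:45 pm.
Total: 1 h 15 min + 30 min + 2 h = 3 h 45 min.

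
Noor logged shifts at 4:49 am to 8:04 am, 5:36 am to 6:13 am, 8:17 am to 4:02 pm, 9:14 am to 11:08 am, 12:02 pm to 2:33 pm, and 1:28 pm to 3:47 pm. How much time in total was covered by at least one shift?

11 h

Merged: 4:49 am–8:04 am, 8:17 am–4:02 pm.
Lengths: 3 h 15 min + 7 h 45 min = 11 h.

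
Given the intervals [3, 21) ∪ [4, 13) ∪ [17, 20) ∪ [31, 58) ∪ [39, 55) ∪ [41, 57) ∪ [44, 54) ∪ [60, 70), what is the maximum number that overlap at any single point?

Walk the sorted start/end points keeping a running depth.
The depth first hits 4 at 44.

4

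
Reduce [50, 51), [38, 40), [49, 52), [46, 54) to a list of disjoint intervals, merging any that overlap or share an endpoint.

[38, 40) ∪ [46, 54)

Sort by start: [38, 40), [46, 54), [49, 52), [50, 51).
[46, 54) is disjoint → start new block.
[49, 52) overlaps/touches [46, 54) → extend to [46, 54).
[50, 51) overlaps/touches [46, 54) → extend to [46, 54).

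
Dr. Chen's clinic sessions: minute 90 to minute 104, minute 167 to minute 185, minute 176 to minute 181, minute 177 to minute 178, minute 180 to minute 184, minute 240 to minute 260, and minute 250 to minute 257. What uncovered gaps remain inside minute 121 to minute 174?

The merged coverage is minute 90 to minute 104, minute 167 to minute 185, minute 240 to minute 260.
Uncovered inside minute 121 to minute 174: minute 121 to minute 167.

minute 121 to minute 167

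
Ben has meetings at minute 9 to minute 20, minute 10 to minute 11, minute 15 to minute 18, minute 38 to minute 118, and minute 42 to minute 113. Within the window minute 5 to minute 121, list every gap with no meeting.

After merging, the occupied span is minute 9 to minute 20, minute 38 to minute 118.
Gaps within minute 5 to minute 121: minute 5 to minute 9, minute 20 to minute 38, minute 118 to minute 121.

minute 5 to minute 9, minute 20 to minute 38, minute 118 to minute 121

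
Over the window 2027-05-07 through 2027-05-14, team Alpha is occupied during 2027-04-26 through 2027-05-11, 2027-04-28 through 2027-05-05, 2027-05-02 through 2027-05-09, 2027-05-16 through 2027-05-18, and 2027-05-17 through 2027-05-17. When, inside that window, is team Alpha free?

The merged coverage is 2027-04-26 through 2027-05-11, 2027-05-16 through 2027-05-18.
Gaps within 2027-05-07 through 2027-05-14: 2027-05-12 through 2027-05-14.

2027-05-12 through 2027-05-14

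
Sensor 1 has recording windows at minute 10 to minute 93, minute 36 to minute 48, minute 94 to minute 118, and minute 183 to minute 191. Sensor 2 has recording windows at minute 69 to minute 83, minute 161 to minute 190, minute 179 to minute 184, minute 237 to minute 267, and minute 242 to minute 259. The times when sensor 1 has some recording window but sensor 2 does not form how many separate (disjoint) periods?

4

Merge the first list: minute 10 to minute 93, minute 94 to minute 118, minute 183 to minute 191.
Merge the second list: minute 69 to minute 83, minute 161 to minute 190, minute 237 to minute 267.
A \ B = minute 10 to minute 69, minute 83 to minute 93, minute 94 to minute 118, minute 190 to minute 191.
That is 4 disjoint pieces.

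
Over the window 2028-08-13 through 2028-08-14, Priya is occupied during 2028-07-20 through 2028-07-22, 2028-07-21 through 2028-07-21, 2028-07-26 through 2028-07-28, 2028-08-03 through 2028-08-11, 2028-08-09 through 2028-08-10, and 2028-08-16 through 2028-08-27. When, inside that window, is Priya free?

2028-08-13 through 2028-08-14

After merging, the occupied span is 2028-07-20 through 2028-07-22, 2028-07-26 through 2028-07-28, 2028-08-03 through 2028-08-11, 2028-08-16 through 2028-08-27.
Gaps within 2028-08-13 through 2028-08-14: 2028-08-13 through 2028-08-14.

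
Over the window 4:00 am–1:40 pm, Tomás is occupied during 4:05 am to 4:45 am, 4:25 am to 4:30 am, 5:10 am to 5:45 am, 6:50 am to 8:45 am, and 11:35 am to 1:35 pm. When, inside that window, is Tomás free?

The merged coverage is 4:05 am-4:45 am, 5:10 am-5:45 am, 6:50 am-8:45 am, 11:35 am-1:35 pm.
Complement within 4:00 am-1:40 pm: 4:00 am-4:05 am, 4:45 am-5:10 am, 5:45 am-6:50 am, 8:45 am-11:35 am, 1:35 pm-1:40 pm.

4:00 am-4:05 am, 4:45 am-5:10 am, 5:45 am-6:50 am, 8:45 am-11:35 am, 1:35 pm-1:40 pm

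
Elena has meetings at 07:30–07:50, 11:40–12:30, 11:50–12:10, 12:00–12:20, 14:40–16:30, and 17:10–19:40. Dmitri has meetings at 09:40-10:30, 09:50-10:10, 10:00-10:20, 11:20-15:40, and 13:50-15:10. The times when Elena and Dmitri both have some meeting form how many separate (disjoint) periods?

A, merged: 07:30-07:50, 11:40-12:30, 14:40-16:30, 17:10-19:40.
B, merged: 09:40-10:30, 11:20-15:40.
A ∩ B = 11:40-12:30, 14:40-15:40.
That is 2 disjoint pieces.

2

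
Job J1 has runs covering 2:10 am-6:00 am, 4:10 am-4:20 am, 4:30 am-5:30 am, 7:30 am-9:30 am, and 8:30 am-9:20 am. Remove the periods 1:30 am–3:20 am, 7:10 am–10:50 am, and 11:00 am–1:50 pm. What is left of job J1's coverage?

3:20 am–6:00 am

Merge the first list: 2:10 am–6:00 am, 7:30 am–9:30 am.
2:10 am–6:00 am minus B → 3:20 am–6:00 am.
7:30 am–9:30 am: fully covered by B → removed.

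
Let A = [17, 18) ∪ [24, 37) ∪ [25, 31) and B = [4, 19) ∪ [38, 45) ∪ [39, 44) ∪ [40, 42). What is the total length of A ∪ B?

First set merges to [17, 18), [24, 37).
Second set merges to [4, 19), [38, 45).
A ∪ B = [4, 19), [24, 37), [38, 45).
Total: 15 + 13 + 7 = 35.

35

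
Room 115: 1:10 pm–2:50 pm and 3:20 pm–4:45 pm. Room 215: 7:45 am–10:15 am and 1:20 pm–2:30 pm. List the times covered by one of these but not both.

A but not B: 1:10 pm–1:20 pm, 2:30 pm–2:50 pm, 3:20 pm–4:45 pm.
B but not A: 7:45 am–10:15 am.
Combining gives A △ B.

7:45 am–10:15 am, 1:10 pm–1:20 pm, 2:30 pm–2:50 pm, 3:20 pm–4:45 pm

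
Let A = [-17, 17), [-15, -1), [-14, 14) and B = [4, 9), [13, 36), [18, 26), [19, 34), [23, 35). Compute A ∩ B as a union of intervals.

[4, 9) ∪ [13, 17)

First set merges to [-17, 17).
Second set merges to [4, 9), [13, 36).
[-17, 17) meets the second set on [4, 9), [13, 17).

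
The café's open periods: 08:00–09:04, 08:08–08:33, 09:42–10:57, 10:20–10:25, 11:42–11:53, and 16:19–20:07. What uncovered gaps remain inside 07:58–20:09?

07:58-08:00, 09:04-09:42, 10:57-11:42, 11:53-16:19, 20:07-20:09

The merged coverage is 08:00-09:04, 09:42-10:57, 11:42-11:53, 16:19-20:07.
Gaps within 07:58-20:09: 07:58-08:00, 09:04-09:42, 10:57-11:42, 11:53-16:19, 20:07-20:09.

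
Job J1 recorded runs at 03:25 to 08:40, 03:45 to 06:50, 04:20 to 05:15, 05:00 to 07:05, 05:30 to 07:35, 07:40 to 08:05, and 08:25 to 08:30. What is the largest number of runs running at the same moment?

4

At 05:00, 4 of the intervals are simultaneously active.
No point has more.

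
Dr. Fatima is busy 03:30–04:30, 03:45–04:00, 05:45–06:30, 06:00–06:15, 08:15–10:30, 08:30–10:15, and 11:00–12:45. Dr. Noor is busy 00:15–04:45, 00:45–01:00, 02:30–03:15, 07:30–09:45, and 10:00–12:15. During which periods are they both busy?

A, merged: 03:30–04:30, 05:45–06:30, 08:15–10:30, 11:00–12:45.
B, merged: 00:15–04:45, 07:30–09:45, 10:00–12:15.
03:30–04:30 meets the second set on 03:30–04:30.
05:45–06:30: no overlap with the second set.
08:15–10:30 meets the second set on 08:15–09:45, 10:00–10:30.
11:00–12:45 meets the second set on 11:00–12:15.

03:30–04:30, 08:15–09:45, 10:00–10:30, 11:00–12:15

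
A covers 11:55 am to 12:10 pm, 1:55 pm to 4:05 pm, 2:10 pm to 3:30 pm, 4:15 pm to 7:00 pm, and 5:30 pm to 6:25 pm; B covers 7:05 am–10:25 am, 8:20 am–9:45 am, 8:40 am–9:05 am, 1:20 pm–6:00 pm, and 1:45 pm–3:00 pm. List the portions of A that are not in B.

Merge the first list: 11:55 am–12:10 pm, 1:55 pm–4:05 pm, 4:15 pm–7:00 pm.
Merge the second list: 7:05 am–10:25 am, 1:20 pm–6:00 pm.
11:55 am–12:10 pm: no B overlap → unchanged.
1:55 pm–4:05 pm: fully covered by B → removed.
4:15 pm–7:00 pm minus B → 6:00 pm–7:00 pm.

11:55 am–12:10 pm, 6:00 pm–7:00 pm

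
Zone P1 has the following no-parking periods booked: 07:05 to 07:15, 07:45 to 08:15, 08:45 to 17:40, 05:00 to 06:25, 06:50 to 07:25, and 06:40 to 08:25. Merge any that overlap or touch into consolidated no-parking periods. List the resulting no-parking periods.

05:00–06:25, 06:40–08:25, 08:45–17:40

Sort by start: 05:00–06:25, 06:40–08:25, 06:50–07:25, 07:05–07:15, 07:45–08:15, 08:45–17:40.
06:40–08:25 is disjoint → start new block.
06:50–07:25 overlaps/touches 06:40–08:25 → extend to 06:40–08:25.
07:05–07:15 overlaps/touches 06:40–08:25 → extend to 06:40–08:25.
07:45–08:15 overlaps/touches 06:40–08:25 → extend to 06:40–08:25.
08:45–17:40 is disjoint → start new block.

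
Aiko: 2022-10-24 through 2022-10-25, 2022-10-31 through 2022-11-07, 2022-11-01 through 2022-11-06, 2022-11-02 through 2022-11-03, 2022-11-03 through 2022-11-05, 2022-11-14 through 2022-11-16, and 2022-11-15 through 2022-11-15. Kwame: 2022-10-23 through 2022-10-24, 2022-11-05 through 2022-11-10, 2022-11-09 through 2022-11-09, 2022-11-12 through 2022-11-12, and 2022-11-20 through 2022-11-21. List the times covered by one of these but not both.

A, merged: 2022-10-24 through 2022-10-25, 2022-10-31 through 2022-11-07, 2022-11-14 through 2022-11-16.
B, merged: 2022-10-23 through 2022-10-24, 2022-11-05 through 2022-11-10, 2022-11-12 through 2022-11-12, 2022-11-20 through 2022-11-21.
Only in the first: 2022-10-25 through 2022-10-25, 2022-10-31 through 2022-11-04, 2022-11-14 through 2022-11-16.
Only in the second: 2022-10-23 through 2022-10-23, 2022-11-08 through 2022-11-10, 2022-11-12 through 2022-11-12, 2022-11-20 through 2022-11-21.
Together these are the periods covered by exactly one.

2022-10-23 through 2022-10-23, 2022-10-25 through 2022-10-25, 2022-10-31 through 2022-11-04, 2022-11-08 through 2022-11-10, 2022-11-12 through 2022-11-12, 2022-11-14 through 2022-11-16, 2022-11-20 through 2022-11-21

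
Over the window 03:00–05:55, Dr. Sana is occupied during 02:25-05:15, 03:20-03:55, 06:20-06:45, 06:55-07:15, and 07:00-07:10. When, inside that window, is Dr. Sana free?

05:15-05:55

After merging, the occupied span is 02:25-05:15, 06:20-06:45, 06:55-07:15.
Uncovered inside 03:00-05:55: 05:15-05:55.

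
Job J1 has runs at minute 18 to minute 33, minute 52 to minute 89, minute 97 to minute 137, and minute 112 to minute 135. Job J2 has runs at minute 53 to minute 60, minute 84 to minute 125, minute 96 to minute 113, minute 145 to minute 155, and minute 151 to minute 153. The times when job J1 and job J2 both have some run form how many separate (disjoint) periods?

First set merges to minute 18 to minute 33, minute 52 to minute 89, minute 97 to minute 137.
Second set merges to minute 53 to minute 60, minute 84 to minute 125, minute 145 to minute 155.
A ∩ B = minute 53 to minute 60, minute 84 to minute 89, minute 97 to minute 125.
That is 3 disjoint pieces.

3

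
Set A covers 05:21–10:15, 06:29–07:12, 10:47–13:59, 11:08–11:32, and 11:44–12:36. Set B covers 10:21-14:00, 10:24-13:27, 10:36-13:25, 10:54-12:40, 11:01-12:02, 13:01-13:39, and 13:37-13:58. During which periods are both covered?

First set merges to 05:21–10:15, 10:47–13:59.
Second set merges to 10:21–14:00.
05:21–10:15: no overlap with the second set.
10:47–13:59 meets the second set on 10:47–13:59.

10:47–13:59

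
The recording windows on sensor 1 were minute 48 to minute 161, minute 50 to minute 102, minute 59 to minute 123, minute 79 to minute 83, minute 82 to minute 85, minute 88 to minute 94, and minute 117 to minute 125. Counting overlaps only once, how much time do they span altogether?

113 minutes

Merged: minute 48 to minute 161.
Length: 113 minutes.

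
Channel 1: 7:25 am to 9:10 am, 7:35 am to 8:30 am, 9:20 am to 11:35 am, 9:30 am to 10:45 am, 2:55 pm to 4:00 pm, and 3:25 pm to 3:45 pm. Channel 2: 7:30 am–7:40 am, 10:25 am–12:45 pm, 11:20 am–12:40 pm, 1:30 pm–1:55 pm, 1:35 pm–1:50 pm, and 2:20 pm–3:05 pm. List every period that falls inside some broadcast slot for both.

7:30 am-7:40 am, 10:25 am-11:35 am, 2:55 pm-3:05 pm

Merge the first list: 7:25 am-9:10 am, 9:20 am-11:35 am, 2:55 pm-4:00 pm.
Merge the second list: 7:30 am-7:40 am, 10:25 am-12:45 pm, 1:30 pm-1:55 pm, 2:20 pm-3:05 pm.
7:25 am-9:10 am meets the second set on 7:30 am-7:40 am.
9:20 am-11:35 am meets the second set on 10:25 am-11:35 am.
2:55 pm-4:00 pm meets the second set on 2:55 pm-3:05 pm.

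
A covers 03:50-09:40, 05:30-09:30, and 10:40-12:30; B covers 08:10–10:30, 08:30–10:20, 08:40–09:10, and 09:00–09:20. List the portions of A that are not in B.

A, merged: 03:50–09:40, 10:40–12:30.
B, merged: 08:10–10:30.
03:50–09:40 \ B = 03:50–08:10.
10:40–12:30: nothing removed.

03:50–08:10, 10:40–12:30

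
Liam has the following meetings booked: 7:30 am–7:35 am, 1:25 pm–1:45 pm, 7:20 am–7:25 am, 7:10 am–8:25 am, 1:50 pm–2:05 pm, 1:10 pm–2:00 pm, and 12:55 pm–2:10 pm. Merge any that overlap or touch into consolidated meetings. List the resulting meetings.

Sort by start: 7:10 am-8:25 am, 7:20 am-7:25 am, 7:30 am-7:35 am, 12:55 pm-2:10 pm, 1:10 pm-2:00 pm, 1:25 pm-1:45 pm, 1:50 pm-2:05 pm.
7:20 am-7:25 am overlaps/touches 7:10 am-8:25 am → extend to 7:10 am-8:25 am.
7:30 am-7:35 am overlaps/touches 7:10 am-8:25 am → extend to 7:10 am-8:25 am.
12:55 pm-2:10 pm is disjoint → start new block.
1:10 pm-2:00 pm overlaps/touches 12:55 pm-2:10 pm → extend to 12:55 pm-2:10 pm.
1:25 pm-1:45 pm overlaps/touches 12:55 pm-2:10 pm → extend to 12:55 pm-2:10 pm.
1:50 pm-2:05 pm overlaps/touches 12:55 pm-2:10 pm → extend to 12:55 pm-2:10 pm.

7:10 am-8:25 am, 12:55 pm-2:10 pm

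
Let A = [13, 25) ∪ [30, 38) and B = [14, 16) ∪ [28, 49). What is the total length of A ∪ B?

33

A ∪ B = [13, 25), [28, 49).
Total: 12 + 21 = 33.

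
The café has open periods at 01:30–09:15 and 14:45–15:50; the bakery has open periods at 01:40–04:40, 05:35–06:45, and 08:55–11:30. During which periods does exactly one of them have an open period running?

A \ B = 01:30–01:40, 04:40–05:35, 06:45–08:55, 14:45–15:50.
B \ A = 09:15–11:30.
Union of the two gives the symmetric difference.

01:30–01:40, 04:40–05:35, 06:45–08:55, 09:15–11:30, 14:45–15:50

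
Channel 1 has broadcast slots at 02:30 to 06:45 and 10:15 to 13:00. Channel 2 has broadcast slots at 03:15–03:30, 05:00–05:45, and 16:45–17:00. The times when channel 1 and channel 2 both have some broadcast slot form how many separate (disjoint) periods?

2

A ∩ B = 03:15–03:30, 05:00–05:45.
That is 2 disjoint pieces.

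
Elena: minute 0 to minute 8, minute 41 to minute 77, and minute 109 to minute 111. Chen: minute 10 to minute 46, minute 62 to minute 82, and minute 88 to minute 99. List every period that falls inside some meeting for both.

minute 41 to minute 46, minute 62 to minute 77

minute 0 to minute 8: no overlap with the second set.
minute 41 to minute 77 meets the second set on minute 41 to minute 46, minute 62 to minute 77.
minute 109 to minute 111: no overlap with the second set.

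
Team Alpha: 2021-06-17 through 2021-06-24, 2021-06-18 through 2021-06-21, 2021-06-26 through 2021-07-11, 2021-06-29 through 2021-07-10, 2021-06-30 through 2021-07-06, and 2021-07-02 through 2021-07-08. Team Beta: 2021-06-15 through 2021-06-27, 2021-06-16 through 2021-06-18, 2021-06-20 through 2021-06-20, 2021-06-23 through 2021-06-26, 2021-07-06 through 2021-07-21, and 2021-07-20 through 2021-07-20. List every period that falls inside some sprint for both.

First set merges to 2021-06-17 through 2021-06-24, 2021-06-26 through 2021-07-11.
Second set merges to 2021-06-15 through 2021-06-27, 2021-07-06 through 2021-07-21.
2021-06-17 through 2021-06-24 meets the second set on 2021-06-17 through 2021-06-24.
2021-06-26 through 2021-07-11 meets the second set on 2021-06-26 through 2021-06-27, 2021-07-06 through 2021-07-11.

2021-06-17 through 2021-06-24, 2021-06-26 through 2021-06-27, 2021-07-06 through 2021-07-11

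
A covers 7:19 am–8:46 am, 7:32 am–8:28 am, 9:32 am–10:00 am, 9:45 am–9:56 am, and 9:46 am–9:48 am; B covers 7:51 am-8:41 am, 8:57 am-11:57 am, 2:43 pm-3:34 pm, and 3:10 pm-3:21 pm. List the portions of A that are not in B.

7:19 am–7:51 am, 8:41 am–8:46 am

First set merges to 7:19 am–8:46 am, 9:32 am–10:00 am.
Second set merges to 7:51 am–8:41 am, 8:57 am–11:57 am, 2:43 pm–3:34 pm.
7:19 am–8:46 am minus B → 7:19 am–7:51 am, 8:41 am–8:46 am.
9:32 am–10:00 am: fully covered by B → removed.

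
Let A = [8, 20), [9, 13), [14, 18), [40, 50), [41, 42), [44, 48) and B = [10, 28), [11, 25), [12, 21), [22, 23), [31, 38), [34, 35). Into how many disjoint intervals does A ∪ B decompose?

A, merged: [8, 20), [40, 50).
B, merged: [10, 28), [31, 38).
A ∪ B = [8, 28), [31, 38), [40, 50).
That is 3 disjoint pieces.

3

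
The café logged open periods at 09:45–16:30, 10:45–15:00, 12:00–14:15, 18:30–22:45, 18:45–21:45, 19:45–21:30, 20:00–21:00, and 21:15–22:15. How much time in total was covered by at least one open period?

11 h

Merged: 09:45–16:30, 18:30–22:45.
Lengths: 6 h 45 min + 4 h 15 min = 11 h.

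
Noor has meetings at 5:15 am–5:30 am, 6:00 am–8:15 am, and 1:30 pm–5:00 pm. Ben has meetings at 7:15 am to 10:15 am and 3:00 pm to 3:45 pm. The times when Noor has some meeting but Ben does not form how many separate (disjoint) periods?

4

A \ B = 5:15 am–5:30 am, 6:00 am–7:15 am, 1:30 pm–3:00 pm, 3:45 pm–5:00 pm.
That is 4 disjoint pieces.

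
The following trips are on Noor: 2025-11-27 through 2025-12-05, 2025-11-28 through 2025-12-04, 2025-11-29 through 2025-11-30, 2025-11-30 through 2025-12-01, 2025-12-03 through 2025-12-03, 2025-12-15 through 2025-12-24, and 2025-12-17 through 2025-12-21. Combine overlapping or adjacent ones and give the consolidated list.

2025-11-28 through 2025-12-04 overlaps/touches 2025-11-27 through 2025-12-05 → extend to 2025-11-27 through 2025-12-05.
2025-11-29 through 2025-11-30 overlaps/touches 2025-11-27 through 2025-12-05 → extend to 2025-11-27 through 2025-12-05.
2025-11-30 through 2025-12-01 overlaps/touches 2025-11-27 through 2025-12-05 → extend to 2025-11-27 through 2025-12-05.
2025-12-03 through 2025-12-03 overlaps/touches 2025-11-27 through 2025-12-05 → extend to 2025-11-27 through 2025-12-05.
2025-12-15 through 2025-12-24 is disjoint → start new block.
2025-12-17 through 2025-12-21 overlaps/touches 2025-12-15 through 2025-12-24 → extend to 2025-12-15 through 2025-12-24.

2025-11-27 through 2025-12-05, 2025-12-15 through 2025-12-24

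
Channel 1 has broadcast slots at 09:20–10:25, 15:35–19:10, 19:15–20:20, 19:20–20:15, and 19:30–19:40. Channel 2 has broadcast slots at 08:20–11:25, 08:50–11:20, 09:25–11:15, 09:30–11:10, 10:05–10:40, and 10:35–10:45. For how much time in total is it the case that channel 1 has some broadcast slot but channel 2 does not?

Merge the first list: 09:20–10:25, 15:35–19:10, 19:15–20:20.
Merge the second list: 08:20–11:25.
A \ B = 15:35–19:10, 19:15–20:20.
Total: 3 h 35 min + 1 h 5 min = 4 h 40 min.

4 h 40 min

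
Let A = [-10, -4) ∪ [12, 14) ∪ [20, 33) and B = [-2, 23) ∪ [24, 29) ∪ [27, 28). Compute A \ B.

B, merged: [-2, 23), [24, 29).
[-10, -4): nothing removed.
[12, 14): entirely removed.
[20, 33) \ B = [23, 24), [29, 33).

[-10, -4) ∪ [23, 24) ∪ [29, 33)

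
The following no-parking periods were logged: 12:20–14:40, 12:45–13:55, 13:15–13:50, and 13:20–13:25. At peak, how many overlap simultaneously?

Sweep endpoints in order; track running count of active intervals.
Peak of 4 reached at 13:20.

4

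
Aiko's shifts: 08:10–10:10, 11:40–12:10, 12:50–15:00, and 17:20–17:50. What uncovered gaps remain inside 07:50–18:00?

07:50-08:10, 10:10-11:40, 12:10-12:50, 15:00-17:20, 17:50-18:00

After merging, the occupied span is 08:10-10:10, 11:40-12:10, 12:50-15:00, 17:20-17:50.
Gaps within 07:50-18:00: 07:50-08:10, 10:10-11:40, 12:10-12:50, 15:00-17:20, 17:50-18:00.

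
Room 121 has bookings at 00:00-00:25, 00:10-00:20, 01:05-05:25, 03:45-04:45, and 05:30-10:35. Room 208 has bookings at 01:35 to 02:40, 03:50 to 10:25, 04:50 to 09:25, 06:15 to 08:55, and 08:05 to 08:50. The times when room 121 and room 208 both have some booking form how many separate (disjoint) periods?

3

A, merged: 00:00-00:25, 01:05-05:25, 05:30-10:35.
B, merged: 01:35-02:40, 03:50-10:25.
A ∩ B = 01:35-02:40, 03:50-05:25, 05:30-10:25.
That is 3 disjoint pieces.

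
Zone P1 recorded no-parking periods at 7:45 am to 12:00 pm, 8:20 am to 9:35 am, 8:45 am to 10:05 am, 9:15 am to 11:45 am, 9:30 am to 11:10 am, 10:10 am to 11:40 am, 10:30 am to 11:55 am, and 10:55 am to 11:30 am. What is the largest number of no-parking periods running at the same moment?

Sweep endpoints in order; track running count of active intervals.
Peak of 6 reached at 10:55 am.

6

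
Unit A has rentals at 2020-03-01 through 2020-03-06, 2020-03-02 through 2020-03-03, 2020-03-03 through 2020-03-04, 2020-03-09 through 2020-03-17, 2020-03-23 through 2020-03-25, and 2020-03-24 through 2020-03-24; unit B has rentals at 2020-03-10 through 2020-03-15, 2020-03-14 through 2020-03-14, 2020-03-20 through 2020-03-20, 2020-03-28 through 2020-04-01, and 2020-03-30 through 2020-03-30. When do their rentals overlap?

2020-03-10 through 2020-03-15

First set merges to 2020-03-01 through 2020-03-06, 2020-03-09 through 2020-03-17, 2020-03-23 through 2020-03-25.
Second set merges to 2020-03-10 through 2020-03-15, 2020-03-20 through 2020-03-20, 2020-03-28 through 2020-04-01.
2020-03-01 through 2020-03-06: no overlap with the second set.
2020-03-09 through 2020-03-17 meets the second set on 2020-03-10 through 2020-03-15.
2020-03-23 through 2020-03-25: no overlap with the second set.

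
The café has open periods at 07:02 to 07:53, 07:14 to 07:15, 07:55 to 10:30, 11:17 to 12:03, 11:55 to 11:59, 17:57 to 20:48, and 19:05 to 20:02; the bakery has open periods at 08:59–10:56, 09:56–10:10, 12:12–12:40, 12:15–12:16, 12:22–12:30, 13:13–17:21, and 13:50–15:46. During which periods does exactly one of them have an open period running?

First set merges to 07:02–07:53, 07:55–10:30, 11:17–12:03, 17:57–20:48.
Second set merges to 08:59–10:56, 12:12–12:40, 13:13–17:21.
A but not B: 07:02–07:53, 07:55–08:59, 11:17–12:03, 17:57–20:48.
B but not A: 10:30–10:56, 12:12–12:40, 13:13–17:21.
Combining gives A △ B.

07:02–07:53, 07:55–08:59, 10:30–10:56, 11:17–12:03, 12:12–12:40, 13:13–17:21, 17:57–20:48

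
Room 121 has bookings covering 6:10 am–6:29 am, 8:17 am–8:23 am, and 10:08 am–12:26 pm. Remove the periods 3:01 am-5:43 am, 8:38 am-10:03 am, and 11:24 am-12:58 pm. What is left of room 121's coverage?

6:10 am–6:29 am: no B overlap → unchanged.
8:17 am–8:23 am: no B overlap → unchanged.
10:08 am–12:26 pm minus B → 10:08 am–11:24 am.

6:10 am–6:29 am, 8:17 am–8:23 am, 10:08 am–11:24 am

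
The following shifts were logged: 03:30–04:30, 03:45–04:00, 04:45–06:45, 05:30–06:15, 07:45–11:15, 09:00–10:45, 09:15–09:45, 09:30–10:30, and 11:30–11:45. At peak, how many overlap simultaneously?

4

Walk the sorted start/end points keeping a running depth.
The depth first hits 4 at 09:30.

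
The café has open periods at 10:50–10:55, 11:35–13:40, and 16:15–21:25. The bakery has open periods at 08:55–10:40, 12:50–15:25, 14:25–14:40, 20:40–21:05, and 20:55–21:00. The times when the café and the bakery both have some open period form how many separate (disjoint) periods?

B, merged: 08:55–10:40, 12:50–15:25, 20:40–21:05.
A ∩ B = 12:50–13:40, 20:40–21:05.
That is 2 disjoint pieces.

2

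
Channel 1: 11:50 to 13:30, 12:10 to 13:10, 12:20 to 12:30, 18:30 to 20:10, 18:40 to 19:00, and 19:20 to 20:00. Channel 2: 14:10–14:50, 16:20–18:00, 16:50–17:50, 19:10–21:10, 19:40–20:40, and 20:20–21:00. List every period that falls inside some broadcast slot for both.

19:10–20:10

A, merged: 11:50–13:30, 18:30–20:10.
B, merged: 14:10–14:50, 16:20–18:00, 19:10–21:10.
11:50–13:30 meets no B interval.
18:30–20:10 ∩ B → 19:10–20:10.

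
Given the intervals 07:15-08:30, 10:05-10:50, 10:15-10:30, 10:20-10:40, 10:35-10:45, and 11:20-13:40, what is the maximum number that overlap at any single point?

3

At 10:20, 3 of the intervals are simultaneously active.
No point has more.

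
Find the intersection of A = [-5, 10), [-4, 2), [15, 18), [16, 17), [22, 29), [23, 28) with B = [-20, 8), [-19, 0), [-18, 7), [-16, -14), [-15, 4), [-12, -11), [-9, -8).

[-5, 8)

A, merged: [-5, 10), [15, 18), [22, 29).
B, merged: [-20, 8).
[-5, 10) meets the second set on [-5, 8).
[15, 18): no overlap with the second set.
[22, 29): no overlap with the second set.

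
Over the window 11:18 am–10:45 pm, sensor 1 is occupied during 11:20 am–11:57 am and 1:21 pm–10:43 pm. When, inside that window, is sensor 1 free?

After merging, the occupied span is 11:20 am-11:57 am, 1:21 pm-10:43 pm.
Uncovered inside 11:18 am-10:45 pm: 11:18 am-11:20 am, 11:57 am-1:21 pm, 10:43 pm-10:45 pm.

11:18 am-11:20 am, 11:57 am-1:21 pm, 10:43 pm-10:45 pm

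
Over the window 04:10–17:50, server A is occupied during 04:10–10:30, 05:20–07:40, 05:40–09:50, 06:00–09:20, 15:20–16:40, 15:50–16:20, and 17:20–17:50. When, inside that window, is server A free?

After merging, the occupied span is 04:10-10:30, 15:20-16:40, 17:20-17:50.
Gaps within 04:10-17:50: 10:30-15:20, 16:40-17:20.

10:30-15:20, 16:40-17:20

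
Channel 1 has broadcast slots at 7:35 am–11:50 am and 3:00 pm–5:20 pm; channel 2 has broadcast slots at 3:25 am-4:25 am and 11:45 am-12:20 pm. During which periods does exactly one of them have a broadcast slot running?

Only in the first: 7:35 am–11:45 am, 3:00 pm–5:20 pm.
Only in the second: 3:25 am–4:25 am, 11:50 am–12:20 pm.
Together these are the periods covered by exactly one.

3:25 am–4:25 am, 7:35 am–11:45 am, 11:50 am–12:20 pm, 3:00 pm–5:20 pm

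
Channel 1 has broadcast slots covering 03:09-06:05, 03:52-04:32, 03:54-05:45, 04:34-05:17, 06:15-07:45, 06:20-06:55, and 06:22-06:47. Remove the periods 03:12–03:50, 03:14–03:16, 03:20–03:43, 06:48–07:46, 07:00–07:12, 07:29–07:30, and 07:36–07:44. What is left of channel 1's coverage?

03:09–03:12, 03:50–06:05, 06:15–06:48

Merge the first list: 03:09–06:05, 06:15–07:45.
Merge the second list: 03:12–03:50, 06:48–07:46.
03:09–06:05 \ B = 03:09–03:12, 03:50–06:05.
06:15–07:45 \ B = 06:15–06:48.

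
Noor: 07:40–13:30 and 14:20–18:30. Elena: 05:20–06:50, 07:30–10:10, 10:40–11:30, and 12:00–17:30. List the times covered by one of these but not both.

A but not B: 10:10–10:40, 11:30–12:00, 17:30–18:30.
B but not A: 05:20–06:50, 07:30–07:40, 13:30–14:20.
Combining gives A △ B.

05:20–06:50, 07:30–07:40, 10:10–10:40, 11:30–12:00, 13:30–14:20, 17:30–18:30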